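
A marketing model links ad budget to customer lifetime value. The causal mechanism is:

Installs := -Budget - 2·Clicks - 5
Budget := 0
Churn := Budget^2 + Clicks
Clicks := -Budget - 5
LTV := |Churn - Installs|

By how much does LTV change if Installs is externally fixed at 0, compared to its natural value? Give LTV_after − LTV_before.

-5

do(Installs=0) replaces the equation Installs := -Budget - 2·Clicks - 5 with the constant Installs = 0.
Clicks = -Budget - 5  [with Budget=0]  = -5
Churn = Budget^2 + Clicks  [with Budget=0, Clicks=-5]  = -5
LTV = |Churn - Installs|  [with Churn=-5, Installs=0]  = 5
Without intervention: Clicks = -Budget - 5  [with Budget=0]  = -5; Installs = -Budget - 2·Clicks - 5  [with Budget=0, Clicks=-5]  = 5; Churn = Budget^2 + Clicks  [with Budget=0, Clicks=-5]  = -5; LTV = |Churn - Installs|  [with Churn=-5, Installs=5]  = 10.
Change = 5 − 10 = -5.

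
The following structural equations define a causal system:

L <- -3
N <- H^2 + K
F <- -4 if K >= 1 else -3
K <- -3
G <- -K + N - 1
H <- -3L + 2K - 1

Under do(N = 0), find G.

Intervening sets N = 0 and removes its equation (N <- H^2 + K).
G = -K + N - 1  [with K=-3, N=0]  = 2

2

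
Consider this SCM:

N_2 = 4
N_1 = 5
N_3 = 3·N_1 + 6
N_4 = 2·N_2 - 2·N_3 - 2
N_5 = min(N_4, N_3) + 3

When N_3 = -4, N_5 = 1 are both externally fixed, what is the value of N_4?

14

The joint intervention fixes N_3 = -4, N_5 = 1, removing each variable's own equation.
N_4 = 2·N_2 - 2·N_3 - 2  [with N_2=4, N_3=-4]  = 14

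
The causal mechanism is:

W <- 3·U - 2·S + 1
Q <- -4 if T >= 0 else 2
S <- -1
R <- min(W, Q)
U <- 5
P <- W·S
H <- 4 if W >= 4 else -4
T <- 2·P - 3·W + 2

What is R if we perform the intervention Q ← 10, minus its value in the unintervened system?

do(Q=10) replaces the equation Q <- -4 if T >= 0 else 2 with the constant Q = 10.
W = 3·U - 2·S + 1  [with U=5, S=-1]  = 18
R = min(W, Q)  [with W=18, Q=10]  = 10
Without intervention: W = 3·U - 2·S + 1  [with U=5, S=-1]  = 18; P = W·S  [with W=18, S=-1]  = -18; T = 2·P - 3·W + 2  [with P=-18, W=18]  = -88; Q = -4 if T >= 0 else 2  [with T=-88]  = 2; R = min(W, Q)  [with W=18, Q=2]  = 2.
Change = 10 − 2 = 8.

8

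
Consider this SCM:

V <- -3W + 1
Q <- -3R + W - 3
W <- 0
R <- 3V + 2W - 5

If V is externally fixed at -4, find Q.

Under do(V=-4), the mechanism V <- -3W + 1 is discarded; V is fixed at -4.
R = 3V + 2W - 5  [with V=-4, W=0]  = -17
Q = -3R + W - 3  [with R=-17, W=0]  = 48

48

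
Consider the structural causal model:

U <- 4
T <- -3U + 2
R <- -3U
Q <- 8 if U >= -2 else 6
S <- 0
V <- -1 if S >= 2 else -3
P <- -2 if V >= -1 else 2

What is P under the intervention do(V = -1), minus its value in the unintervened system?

Intervening sets V = -1 and removes its equation (V <- -1 if S >= 2 else -3).
P = -2 if V >= -1 else 2  [with V=-1]  = -2
Without intervention: V = -1 if S >= 2 else -3  [with S=0]  = -3; P = -2 if V >= -1 else 2  [with V=-3]  = 2.
Change = -2 − 2 = -4.

-4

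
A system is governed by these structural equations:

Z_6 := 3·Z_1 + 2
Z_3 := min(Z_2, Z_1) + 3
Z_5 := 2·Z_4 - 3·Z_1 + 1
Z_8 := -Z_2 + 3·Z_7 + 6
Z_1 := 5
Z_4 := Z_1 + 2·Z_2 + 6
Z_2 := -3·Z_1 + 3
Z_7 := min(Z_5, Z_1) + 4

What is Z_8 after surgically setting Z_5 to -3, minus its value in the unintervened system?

do(Z_5=-3) replaces the equation Z_5 := 2·Z_4 - 3·Z_1 + 1 with the constant Z_5 = -3.
Z_2 = -3·Z_1 + 3  [with Z_1=5]  = -12
Z_7 = min(Z_5, Z_1) + 4  [with Z_5=-3, Z_1=5]  = 1
Z_8 = -Z_2 + 3·Z_7 + 6  [with Z_2=-12, Z_7=1]  = 21
Without intervention: Z_2 = -3·Z_1 + 3  [with Z_1=5]  = -12; Z_4 = Z_1 + 2·Z_2 + 6  [with Z_1=5, Z_2=-12]  = -13; Z_5 = 2·Z_4 - 3·Z_1 + 1  [with Z_4=-13, Z_1=5]  = -40; Z_7 = min(Z_5, Z_1) + 4  [with Z_5=-40, Z_1=5]  = -36; Z_8 = -Z_2 + 3·Z_7 + 6  [with Z_2=-12, Z_7=-36]  = -90.
Change = 21 − (-90) = 111.

111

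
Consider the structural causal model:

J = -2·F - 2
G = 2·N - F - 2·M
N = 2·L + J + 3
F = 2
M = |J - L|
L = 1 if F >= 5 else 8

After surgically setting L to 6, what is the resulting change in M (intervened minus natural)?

The intervention breaks the incoming arrows to L: L = 1 if F >= 5 else 8 no longer applies, and L = 6.
J = -2·F - 2  [with F=2]  = -6
M = |J - L|  [with J=-6, L=6]  = 12
Without intervention: J = -2·F - 2  [with F=2]  = -6; L = 1 if F >= 5 else 8  [with F=2]  = 8; M = |J - L|  [with J=-6, L=8]  = 14.
Change = 12 − 14 = -2.

-2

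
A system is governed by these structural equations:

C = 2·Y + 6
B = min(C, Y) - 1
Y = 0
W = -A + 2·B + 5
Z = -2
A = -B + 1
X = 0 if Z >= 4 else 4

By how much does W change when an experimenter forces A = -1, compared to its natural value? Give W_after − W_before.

3

Intervening sets A = -1 and removes its equation (A = -B + 1).
C = 2·Y + 6  [with Y=0]  = 6
B = min(C, Y) - 1  [with C=6, Y=0]  = -1
W = -A + 2·B + 5  [with A=-1, B=-1]  = 4
Without intervention: C = 2·Y + 6  [with Y=0]  = 6; B = min(C, Y) - 1  [with C=6, Y=0]  = -1; A = -B + 1  [with B=-1]  = 2; W = -A + 2·B + 5  [with A=2, B=-1]  = 1.
Change = 4 − 1 = 3.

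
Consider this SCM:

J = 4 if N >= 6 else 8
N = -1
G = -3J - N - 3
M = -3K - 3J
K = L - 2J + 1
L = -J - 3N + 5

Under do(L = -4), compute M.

33

do(L=-4) replaces the equation L = -J - 3N + 5 with the constant L = -4.
J = 4 if N >= 6 else 8  [with N=-1]  = 8
K = L - 2J + 1  [with L=-4, J=8]  = -19
M = -3K - 3J  [with K=-19, J=8]  = 33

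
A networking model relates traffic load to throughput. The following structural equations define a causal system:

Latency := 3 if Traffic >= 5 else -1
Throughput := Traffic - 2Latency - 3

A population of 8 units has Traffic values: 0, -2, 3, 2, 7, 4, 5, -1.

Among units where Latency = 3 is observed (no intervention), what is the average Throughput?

-3

Observing Latency=3 restricts to units where Latency's equation naturally yields 3: Traffic ∈ {7, 5}. In that subpopulation Throughput = -2, -4, mean -3.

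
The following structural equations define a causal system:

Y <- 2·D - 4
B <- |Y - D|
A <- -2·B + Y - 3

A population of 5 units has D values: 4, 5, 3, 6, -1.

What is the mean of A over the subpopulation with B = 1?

Conditioning on B=1 selects the 2 unit(s) with D ∈ {5, 3}. Their A values: 1, -3. Mean = -1.

-1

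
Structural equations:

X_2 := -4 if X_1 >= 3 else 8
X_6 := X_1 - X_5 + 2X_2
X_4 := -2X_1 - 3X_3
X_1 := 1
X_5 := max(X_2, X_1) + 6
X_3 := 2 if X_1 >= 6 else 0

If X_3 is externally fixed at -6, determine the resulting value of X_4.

16

The intervention breaks the incoming arrows to X_3: X_3 := 2 if X_1 >= 6 else 0 no longer applies, and X_3 = -6.
X_4 = -2X_1 - 3X_3  [with X_1=1, X_3=-6]  = 16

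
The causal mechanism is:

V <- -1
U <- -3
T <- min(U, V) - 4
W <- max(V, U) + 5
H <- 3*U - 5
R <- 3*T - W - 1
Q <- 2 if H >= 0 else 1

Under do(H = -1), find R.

The intervention breaks the incoming arrows to H: H <- 3*U - 5 no longer applies, and H = -1.
Since R is not a descendant of the intervened variable, it is unaffected.
T = min(U, V) - 4  [with U=-3, V=-1]  = -7
W = max(V, U) + 5  [with V=-1, U=-3]  = 4
R = 3*T - W - 1  [with T=-7, W=4]  = -26

-26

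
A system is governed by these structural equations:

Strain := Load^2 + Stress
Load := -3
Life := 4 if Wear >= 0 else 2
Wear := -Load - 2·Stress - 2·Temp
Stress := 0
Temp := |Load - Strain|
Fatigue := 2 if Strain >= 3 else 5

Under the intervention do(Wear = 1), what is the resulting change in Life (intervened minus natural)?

Under do(Wear=1), the mechanism Wear := -Load - 2·Stress - 2·Temp is discarded; Wear is fixed at 1.
Life = 4 if Wear >= 0 else 2  [with Wear=1]  = 4
Without intervention: Strain = Load^2 + Stress  [with Load=-3, Stress=0]  = 9; Temp = |Load - Strain|  [with Load=-3, Strain=9]  = 12; Wear = -Load - 2·Stress - 2·Temp  [with Load=-3, Stress=0, Temp=12]  = -21; Life = 4 if Wear >= 0 else 2  [with Wear=-21]  = 2.
Change = 4 − 2 = 2.

2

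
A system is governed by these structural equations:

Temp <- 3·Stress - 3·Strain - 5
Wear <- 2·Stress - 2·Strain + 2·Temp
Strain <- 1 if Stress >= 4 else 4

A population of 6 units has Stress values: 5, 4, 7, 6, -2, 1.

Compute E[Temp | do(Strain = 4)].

-6.5

Under do(Strain=4), Strain's equation is replaced by Strain=4 for every unit. Per-unit Temp: -2, -5, 4, 1, -23, -14. Mean = -6.5.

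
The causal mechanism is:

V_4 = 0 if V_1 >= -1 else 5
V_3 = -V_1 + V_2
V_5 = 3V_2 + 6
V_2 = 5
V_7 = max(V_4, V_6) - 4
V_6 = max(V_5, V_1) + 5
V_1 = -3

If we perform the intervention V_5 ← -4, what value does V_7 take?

Under do(V_5=-4), the mechanism V_5 = 3V_2 + 6 is discarded; V_5 is fixed at -4.
V_4 = 0 if V_1 >= -1 else 5  [with V_1=-3]  = 5
V_6 = max(V_5, V_1) + 5  [with V_5=-4, V_1=-3]  = 2
V_7 = max(V_4, V_6) - 4  [with V_4=5, V_6=2]  = 1

1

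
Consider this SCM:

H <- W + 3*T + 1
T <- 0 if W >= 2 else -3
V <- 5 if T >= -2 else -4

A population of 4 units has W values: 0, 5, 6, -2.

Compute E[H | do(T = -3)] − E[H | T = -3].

3.25

do(T=-3) breaks T's dependence on W. With T=-3 fixed, H across the units is -8, -3, -2, -10, mean -5.75.
E[H|T=-3] averages over only the 2 units with T=-3 (W = 0, -2): H = -8, -10, mean -9.
Difference = -5.75 − (-9) = 3.25.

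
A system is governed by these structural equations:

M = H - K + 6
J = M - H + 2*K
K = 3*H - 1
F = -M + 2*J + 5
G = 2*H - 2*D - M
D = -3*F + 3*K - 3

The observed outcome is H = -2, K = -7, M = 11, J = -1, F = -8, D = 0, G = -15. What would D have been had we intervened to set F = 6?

-42

The intervention breaks the incoming arrows to F: F = -M + 2*J + 5 no longer applies, and F = 6.
K = 3*H - 1  [with H=-2]  = -7
D = -3*F + 3*K - 3  [with F=6, K=-7]  = -42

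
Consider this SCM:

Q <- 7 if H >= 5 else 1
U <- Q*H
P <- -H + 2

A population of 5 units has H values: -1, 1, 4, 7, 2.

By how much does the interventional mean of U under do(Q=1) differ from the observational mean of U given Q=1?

Every unit gets Q=1 under the intervention. U values become -1, 1, 4, 7, 2; E[U|do(Q=1)] = 2.6.
Conditioning on Q=1 selects the 4 unit(s) with H ∈ {-1, 1, 4, 2}. Their U values: -1, 1, 4, 2. Mean = 1.5.
Difference = 2.6 − 1.5 = 1.1.

1.1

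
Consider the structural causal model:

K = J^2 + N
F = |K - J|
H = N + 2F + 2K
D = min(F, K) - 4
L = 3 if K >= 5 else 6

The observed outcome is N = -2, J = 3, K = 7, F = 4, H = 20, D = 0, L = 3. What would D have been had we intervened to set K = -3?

The intervention breaks the incoming arrows to K: K = J^2 + N no longer applies, and K = -3.
F = |K - J|  [with K=-3, J=3]  = 6
D = min(F, K) - 4  [with F=6, K=-3]  = -7

-7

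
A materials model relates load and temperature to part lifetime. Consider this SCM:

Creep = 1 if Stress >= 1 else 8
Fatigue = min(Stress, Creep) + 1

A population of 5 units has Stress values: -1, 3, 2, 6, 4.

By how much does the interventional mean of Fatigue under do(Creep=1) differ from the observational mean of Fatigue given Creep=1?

-0.4

Every unit gets Creep=1 under the intervention. Fatigue values become 0, 2, 2, 2, 2; E[Fatigue|do(Creep=1)] = 1.6.
E[Fatigue|Creep=1] averages over only the 4 units with Creep=1 (Stress = 3, 2, 6, 4): Fatigue = 2, 2, 2, 2, mean 2.
Difference = 1.6 − 2 = -0.4.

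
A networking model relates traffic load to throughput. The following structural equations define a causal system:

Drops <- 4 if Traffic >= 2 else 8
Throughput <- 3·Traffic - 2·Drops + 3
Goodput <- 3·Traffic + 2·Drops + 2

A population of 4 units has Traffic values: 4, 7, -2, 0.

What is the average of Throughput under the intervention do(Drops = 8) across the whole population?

Under do(Drops=8), Drops's equation is replaced by Drops=8 for every unit. Per-unit Throughput: -1, 8, -19, -13. Mean = -6.25.

-6.25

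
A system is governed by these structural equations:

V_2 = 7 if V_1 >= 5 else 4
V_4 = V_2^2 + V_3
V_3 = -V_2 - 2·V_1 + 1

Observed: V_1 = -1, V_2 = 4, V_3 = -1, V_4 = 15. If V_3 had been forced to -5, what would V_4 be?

11

The intervention breaks the incoming arrows to V_3: V_3 = -V_2 - 2·V_1 + 1 no longer applies, and V_3 = -5.
V_2 = 7 if V_1 >= 5 else 4  [with V_1=-1]  = 4
V_4 = V_2^2 + V_3  [with V_2=4, V_3=-5]  = 11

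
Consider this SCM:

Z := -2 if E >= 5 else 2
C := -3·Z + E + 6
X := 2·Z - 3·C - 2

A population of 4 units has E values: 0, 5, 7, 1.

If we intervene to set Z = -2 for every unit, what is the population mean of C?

15.25

The intervention sets Z=-2 in all 4 units regardless of E. Recomputing C per unit gives 12, 17, 19, 13; average 15.25.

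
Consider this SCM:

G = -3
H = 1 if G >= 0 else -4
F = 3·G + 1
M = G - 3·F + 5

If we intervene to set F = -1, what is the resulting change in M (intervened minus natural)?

The intervention breaks the incoming arrows to F: F = 3·G + 1 no longer applies, and F = -1.
M = G - 3·F + 5  [with G=-3, F=-1]  = 5
Without intervention: F = 3·G + 1  [with G=-3]  = -8; M = G - 3·F + 5  [with G=-3, F=-8]  = 26.
Change = 5 − 26 = -21.

-21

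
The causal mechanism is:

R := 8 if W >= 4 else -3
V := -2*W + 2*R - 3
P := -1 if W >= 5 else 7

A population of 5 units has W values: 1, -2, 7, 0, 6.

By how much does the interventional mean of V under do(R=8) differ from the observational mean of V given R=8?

do(R=8) breaks R's dependence on W. With R=8 fixed, V across the units is 11, 17, -1, 13, 1, mean 8.2.
E[V|R=8] averages over only the 2 units with R=8 (W = 7, 6): V = -1, 1, mean 0.
Difference = 8.2 − 0 = 8.2.

8.2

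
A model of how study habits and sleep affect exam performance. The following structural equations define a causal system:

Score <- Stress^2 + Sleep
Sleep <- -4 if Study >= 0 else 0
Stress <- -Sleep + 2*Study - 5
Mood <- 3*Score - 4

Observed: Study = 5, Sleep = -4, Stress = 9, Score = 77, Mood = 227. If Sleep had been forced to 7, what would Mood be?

do(Sleep=7) replaces the equation Sleep <- -4 if Study >= 0 else 0 with the constant Sleep = 7.
Stress = -Sleep + 2*Study - 5  [with Sleep=7, Study=5]  = -2
Score = Stress^2 + Sleep  [with Stress=-2, Sleep=7]  = 11
Mood = 3*Score - 4  [with Score=11]  = 29

29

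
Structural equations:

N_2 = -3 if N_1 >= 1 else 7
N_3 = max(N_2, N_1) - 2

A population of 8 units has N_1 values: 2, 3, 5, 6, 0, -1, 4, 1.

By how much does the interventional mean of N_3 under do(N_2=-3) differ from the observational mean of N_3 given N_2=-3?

-1

The intervention sets N_2=-3 in all 8 units regardless of N_1. Recomputing N_3 per unit gives 0, 1, 3, 4, -2, -3, 2, -1; average 0.5.
Conditioning on N_2=-3 selects the 6 unit(s) with N_1 ∈ {2, 3, 5, 6, 4, 1}. Their N_3 values: 0, 1, 3, 4, 2, -1. Mean = 1.5.
Difference = 0.5 − 1.5 = -1.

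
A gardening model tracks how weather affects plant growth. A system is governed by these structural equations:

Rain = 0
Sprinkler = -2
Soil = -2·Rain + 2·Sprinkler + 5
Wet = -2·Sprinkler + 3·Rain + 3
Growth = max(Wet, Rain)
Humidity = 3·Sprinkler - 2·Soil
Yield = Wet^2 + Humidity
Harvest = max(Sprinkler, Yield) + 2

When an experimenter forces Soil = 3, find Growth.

do(Soil=3) replaces the equation Soil = -2·Rain + 2·Sprinkler + 5 with the constant Soil = 3.
Growth is not downstream of the intervention, so its value is determined by the original equations.
Wet = -2·Sprinkler + 3·Rain + 3  [with Sprinkler=-2, Rain=0]  = 7
Growth = max(Wet, Rain)  [with Wet=7, Rain=0]  = 7

7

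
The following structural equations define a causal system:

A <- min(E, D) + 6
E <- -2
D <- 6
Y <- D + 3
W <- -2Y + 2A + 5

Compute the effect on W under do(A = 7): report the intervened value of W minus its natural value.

6

do(A=7) replaces the equation A <- min(E, D) + 6 with the constant A = 7.
Y = D + 3  [with D=6]  = 9
W = -2Y + 2A + 5  [with Y=9, A=7]  = 1
Without intervention: A = min(E, D) + 6  [with E=-2, D=6]  = 4; Y = D + 3  [with D=6]  = 9; W = -2Y + 2A + 5  [with Y=9, A=4]  = -5.
Change = 1 − (-5) = 6.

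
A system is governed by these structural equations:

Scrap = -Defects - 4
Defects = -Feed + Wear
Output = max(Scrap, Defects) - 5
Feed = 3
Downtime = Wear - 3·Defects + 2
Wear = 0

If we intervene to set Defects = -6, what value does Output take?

-3

do(Defects=-6) replaces the equation Defects = -Feed + Wear with the constant Defects = -6.
Scrap = -Defects - 4  [with Defects=-6]  = 2
Output = max(Scrap, Defects) - 5  [with Scrap=2, Defects=-6]  = -3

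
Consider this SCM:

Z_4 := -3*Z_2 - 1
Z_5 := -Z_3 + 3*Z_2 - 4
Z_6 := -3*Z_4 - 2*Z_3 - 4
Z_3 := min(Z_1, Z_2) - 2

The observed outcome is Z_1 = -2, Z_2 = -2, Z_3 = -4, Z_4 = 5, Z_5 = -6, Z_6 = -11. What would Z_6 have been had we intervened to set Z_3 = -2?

The intervention breaks the incoming arrows to Z_3: Z_3 := min(Z_1, Z_2) - 2 no longer applies, and Z_3 = -2.
Z_4 = -3*Z_2 - 1  [with Z_2=-2]  = 5
Z_6 = -3*Z_4 - 2*Z_3 - 4  [with Z_4=5, Z_3=-2]  = -15

-15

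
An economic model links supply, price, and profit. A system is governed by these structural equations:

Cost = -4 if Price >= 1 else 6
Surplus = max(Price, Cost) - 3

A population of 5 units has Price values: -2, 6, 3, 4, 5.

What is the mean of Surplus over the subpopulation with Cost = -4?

Conditioning on Cost=-4 selects the 4 unit(s) with Price ∈ {6, 3, 4, 5}. Their Surplus values: 3, 0, 1, 2. Mean = 1.5.

1.5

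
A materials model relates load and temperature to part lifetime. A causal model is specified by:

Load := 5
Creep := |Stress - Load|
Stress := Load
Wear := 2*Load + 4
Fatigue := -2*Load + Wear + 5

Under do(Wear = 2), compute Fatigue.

Intervening sets Wear = 2 and removes its equation (Wear := 2*Load + 4).
Fatigue = -2*Load + Wear + 5  [with Load=5, Wear=2]  = -3

-3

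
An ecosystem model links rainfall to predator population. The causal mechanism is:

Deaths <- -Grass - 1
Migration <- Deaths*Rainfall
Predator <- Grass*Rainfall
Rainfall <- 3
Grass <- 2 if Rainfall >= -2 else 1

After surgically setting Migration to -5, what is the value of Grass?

Under do(Migration=-5), the mechanism Migration <- Deaths*Rainfall is discarded; Migration is fixed at -5.
No directed path runs from Migration to Grass, so Grass keeps its natural value.
Grass = 2 if Rainfall >= -2 else 1  [with Rainfall=3]  = 2

2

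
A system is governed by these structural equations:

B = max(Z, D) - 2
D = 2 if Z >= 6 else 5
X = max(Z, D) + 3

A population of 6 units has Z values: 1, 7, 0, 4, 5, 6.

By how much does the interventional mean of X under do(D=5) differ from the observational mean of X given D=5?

0.5

Every unit gets D=5 under the intervention. X values become 8, 10, 8, 8, 8, 9; E[X|do(D=5)] = 8.5.
E[X|D=5] averages over only the 4 units with D=5 (Z = 1, 0, 4, 5): X = 8, 8, 8, 8, mean 8.
Difference = 8.5 − 8 = 0.5.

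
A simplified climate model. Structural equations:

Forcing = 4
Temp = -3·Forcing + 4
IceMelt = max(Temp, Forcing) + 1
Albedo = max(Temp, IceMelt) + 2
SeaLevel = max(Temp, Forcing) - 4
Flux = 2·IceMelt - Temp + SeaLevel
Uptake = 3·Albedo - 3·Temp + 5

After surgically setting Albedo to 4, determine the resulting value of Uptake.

The intervention breaks the incoming arrows to Albedo: Albedo = max(Temp, IceMelt) + 2 no longer applies, and Albedo = 4.
Temp = -3·Forcing + 4  [with Forcing=4]  = -8
Uptake = 3·Albedo - 3·Temp + 5  [with Albedo=4, Temp=-8]  = 41

41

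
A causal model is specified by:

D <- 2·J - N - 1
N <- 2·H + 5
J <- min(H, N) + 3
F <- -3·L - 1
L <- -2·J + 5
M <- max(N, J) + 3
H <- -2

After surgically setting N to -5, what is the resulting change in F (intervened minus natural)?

-18

do(N=-5) replaces the equation N <- 2·H + 5 with the constant N = -5.
J = min(H, N) + 3  [with H=-2, N=-5]  = -2
L = -2·J + 5  [with J=-2]  = 9
F = -3·L - 1  [with L=9]  = -28
Without intervention: N = 2·H + 5  [with H=-2]  = 1; J = min(H, N) + 3  [with H=-2, N=1]  = 1; L = -2·J + 5  [with J=1]  = 3; F = -3·L - 1  [with L=3]  = -10.
Change = -28 − (-10) = -18.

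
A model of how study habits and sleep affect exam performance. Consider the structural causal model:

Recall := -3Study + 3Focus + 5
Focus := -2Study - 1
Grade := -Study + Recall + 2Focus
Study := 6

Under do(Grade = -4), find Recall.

-52

Under do(Grade=-4), the mechanism Grade := -Study + Recall + 2Focus is discarded; Grade is fixed at -4.
Since Recall is not a descendant of the intervened variable, it is unaffected.
Focus = -2Study - 1  [with Study=6]  = -13
Recall = -3Study + 3Focus + 5  [with Study=6, Focus=-13]  = -52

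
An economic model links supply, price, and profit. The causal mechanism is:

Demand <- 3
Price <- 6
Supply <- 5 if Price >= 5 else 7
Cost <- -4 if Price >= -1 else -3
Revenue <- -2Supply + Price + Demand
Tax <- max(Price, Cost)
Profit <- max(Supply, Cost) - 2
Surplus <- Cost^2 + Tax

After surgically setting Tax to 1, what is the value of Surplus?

Intervening sets Tax = 1 and removes its equation (Tax <- max(Price, Cost)).
Cost = -4 if Price >= -1 else -3  [with Price=6]  = -4
Surplus = Cost^2 + Tax  [with Cost=-4, Tax=1]  = 17

17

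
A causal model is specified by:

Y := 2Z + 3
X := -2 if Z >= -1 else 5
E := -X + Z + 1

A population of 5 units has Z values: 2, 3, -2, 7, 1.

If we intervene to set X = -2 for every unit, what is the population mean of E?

Every unit gets X=-2 under the intervention. E values become 5, 6, 1, 10, 4; E[E|do(X=-2)] = 5.2.

5.2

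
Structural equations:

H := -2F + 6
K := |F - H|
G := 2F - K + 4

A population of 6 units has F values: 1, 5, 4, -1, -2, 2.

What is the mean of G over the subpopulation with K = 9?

Observing K=9 restricts to units where K's equation naturally yields 9: F ∈ {5, -1}. In that subpopulation G = 5, -7, mean -1.

-1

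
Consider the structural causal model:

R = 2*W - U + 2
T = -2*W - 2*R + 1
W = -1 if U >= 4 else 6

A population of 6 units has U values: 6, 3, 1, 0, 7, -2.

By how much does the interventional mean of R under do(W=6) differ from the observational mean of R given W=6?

The intervention sets W=6 in all 6 units regardless of U. Recomputing R per unit gives 8, 11, 13, 14, 7, 16; average 11.5.
Conditioning on W=6 selects the 4 unit(s) with U ∈ {3, 1, 0, -2}. Their R values: 11, 13, 14, 16. Mean = 13.5.
Difference = 11.5 − 13.5 = -2.

-2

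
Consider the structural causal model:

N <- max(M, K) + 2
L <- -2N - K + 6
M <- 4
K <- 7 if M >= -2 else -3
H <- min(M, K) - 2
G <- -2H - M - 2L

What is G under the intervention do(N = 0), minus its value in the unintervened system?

The intervention breaks the incoming arrows to N: N <- max(M, K) + 2 no longer applies, and N = 0.
K = 7 if M >= -2 else -3  [with M=4]  = 7
H = min(M, K) - 2  [with M=4, K=7]  = 2
L = -2N - K + 6  [with N=0, K=7]  = -1
G = -2H - M - 2L  [with H=2, M=4, L=-1]  = -6
Without intervention: K = 7 if M >= -2 else -3  [with M=4]  = 7; N = max(M, K) + 2  [with M=4, K=7]  = 9; H = min(M, K) - 2  [with M=4, K=7]  = 2; L = -2N - K + 6  [with N=9, K=7]  = -19; G = -2H - M - 2L  [with H=2, M=4, L=-19]  = 30.
Change = -6 − 30 = -36.

-36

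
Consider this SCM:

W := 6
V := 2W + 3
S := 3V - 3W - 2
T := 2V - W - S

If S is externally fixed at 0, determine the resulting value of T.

24

The intervention breaks the incoming arrows to S: S := 3V - 3W - 2 no longer applies, and S = 0.
V = 2W + 3  [with W=6]  = 15
T = 2V - W - S  [with V=15, W=6, S=0]  = 24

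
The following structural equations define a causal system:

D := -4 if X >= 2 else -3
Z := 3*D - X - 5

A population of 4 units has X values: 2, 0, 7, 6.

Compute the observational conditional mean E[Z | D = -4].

Observing D=-4 restricts to units where D's equation naturally yields -4: X ∈ {2, 7, 6}. In that subpopulation Z = -19, -24, -23, mean -22.

-22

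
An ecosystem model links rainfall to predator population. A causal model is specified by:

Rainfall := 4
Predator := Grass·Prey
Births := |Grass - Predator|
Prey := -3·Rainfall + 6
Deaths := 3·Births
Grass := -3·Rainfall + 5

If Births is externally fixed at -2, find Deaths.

The intervention breaks the incoming arrows to Births: Births := |Grass - Predator| no longer applies, and Births = -2.
Deaths = 3·Births  [with Births=-2]  = -6

-6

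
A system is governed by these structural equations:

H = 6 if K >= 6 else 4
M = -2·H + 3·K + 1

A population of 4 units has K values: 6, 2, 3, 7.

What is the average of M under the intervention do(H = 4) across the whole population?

6.5

Every unit gets H=4 under the intervention. M values become 11, -1, 2, 14; E[M|do(H=4)] = 6.5.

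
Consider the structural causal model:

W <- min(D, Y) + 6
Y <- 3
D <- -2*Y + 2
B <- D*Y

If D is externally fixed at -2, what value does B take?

Under do(D=-2), the mechanism D <- -2*Y + 2 is discarded; D is fixed at -2.
B = D*Y  [with D=-2, Y=3]  = -6

-6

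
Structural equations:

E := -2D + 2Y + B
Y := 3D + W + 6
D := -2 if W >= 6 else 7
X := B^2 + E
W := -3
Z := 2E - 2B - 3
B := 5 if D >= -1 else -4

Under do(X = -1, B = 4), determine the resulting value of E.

Under do(X = -1, B = 4), each intervened variable's structural equation is replaced by its fixed value.
D = -2 if W >= 6 else 7  [with W=-3]  = 7
Y = 3D + W + 6  [with D=7, W=-3]  = 24
E = -2D + 2Y + B  [with D=7, Y=24, B=4]  = 38

38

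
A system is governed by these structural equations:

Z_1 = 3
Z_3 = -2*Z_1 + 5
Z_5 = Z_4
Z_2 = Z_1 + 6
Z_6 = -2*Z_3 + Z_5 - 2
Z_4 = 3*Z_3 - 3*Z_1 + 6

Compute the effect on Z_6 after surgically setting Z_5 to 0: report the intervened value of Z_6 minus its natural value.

6

The intervention breaks the incoming arrows to Z_5: Z_5 = Z_4 no longer applies, and Z_5 = 0.
Z_3 = -2*Z_1 + 5  [with Z_1=3]  = -1
Z_6 = -2*Z_3 + Z_5 - 2  [with Z_3=-1, Z_5=0]  = 0
Without intervention: Z_3 = -2*Z_1 + 5  [with Z_1=3]  = -1; Z_4 = 3*Z_3 - 3*Z_1 + 6  [with Z_3=-1, Z_1=3]  = -6; Z_5 = Z_4  [with Z_4=-6]  = -6; Z_6 = -2*Z_3 + Z_5 - 2  [with Z_3=-1, Z_5=-6]  = -6.
Change = 0 − (-6) = 6.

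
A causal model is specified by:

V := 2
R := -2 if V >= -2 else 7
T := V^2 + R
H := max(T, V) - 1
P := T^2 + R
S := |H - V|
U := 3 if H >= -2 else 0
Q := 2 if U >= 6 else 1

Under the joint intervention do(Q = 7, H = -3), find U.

0

Under do(Q = 7, H = -3), each intervened variable's structural equation is replaced by its fixed value.
U = 3 if H >= -2 else 0  [with H=-3]  = 0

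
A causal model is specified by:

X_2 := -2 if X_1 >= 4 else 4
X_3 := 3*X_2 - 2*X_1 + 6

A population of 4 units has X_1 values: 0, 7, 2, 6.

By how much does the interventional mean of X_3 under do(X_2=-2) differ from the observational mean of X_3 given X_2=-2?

5.5

The intervention sets X_2=-2 in all 4 units regardless of X_1. Recomputing X_3 per unit gives 0, -14, -4, -12; average -7.5.
Conditioning on X_2=-2 selects the 2 unit(s) with X_1 ∈ {7, 6}. Their X_3 values: -14, -12. Mean = -13.
Difference = -7.5 − (-13) = 5.5.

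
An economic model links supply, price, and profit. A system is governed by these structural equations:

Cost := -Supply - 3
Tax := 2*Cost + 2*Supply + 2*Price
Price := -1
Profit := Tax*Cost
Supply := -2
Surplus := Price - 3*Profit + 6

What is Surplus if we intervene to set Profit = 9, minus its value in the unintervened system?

-3

The intervention breaks the incoming arrows to Profit: Profit := Tax*Cost no longer applies, and Profit = 9.
Surplus = Price - 3*Profit + 6  [with Price=-1, Profit=9]  = -22
Without intervention: Cost = -Supply - 3  [with Supply=-2]  = -1; Tax = 2*Cost + 2*Supply + 2*Price  [with Cost=-1, Supply=-2, Price=-1]  = -8; Profit = Tax*Cost  [with Tax=-8, Cost=-1]  = 8; Surplus = Price - 3*Profit + 6  [with Price=-1, Profit=8]  = -19.
Change = -22 − (-19) = -3.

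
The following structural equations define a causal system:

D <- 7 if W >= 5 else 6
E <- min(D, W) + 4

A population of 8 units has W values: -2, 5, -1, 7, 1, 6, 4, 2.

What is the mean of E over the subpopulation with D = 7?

E[E|D=7] averages over only the 3 units with D=7 (W = 5, 7, 6): E = 9, 11, 10, mean 10.

10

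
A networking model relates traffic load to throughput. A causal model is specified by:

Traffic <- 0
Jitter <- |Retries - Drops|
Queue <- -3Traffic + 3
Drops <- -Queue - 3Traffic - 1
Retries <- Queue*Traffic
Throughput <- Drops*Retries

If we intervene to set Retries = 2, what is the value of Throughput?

Under do(Retries=2), the mechanism Retries <- Queue*Traffic is discarded; Retries is fixed at 2.
Queue = -3Traffic + 3  [with Traffic=0]  = 3
Drops = -Queue - 3Traffic - 1  [with Queue=3, Traffic=0]  = -4
Throughput = Drops*Retries  [with Drops=-4, Retries=2]  = -8

-8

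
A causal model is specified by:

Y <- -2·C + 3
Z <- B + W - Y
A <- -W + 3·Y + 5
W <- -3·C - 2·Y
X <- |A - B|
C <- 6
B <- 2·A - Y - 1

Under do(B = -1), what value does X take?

Under do(B=-1), the mechanism B <- 2·A - Y - 1 is discarded; B is fixed at -1.
Y = -2·C + 3  [with C=6]  = -9
W = -3·C - 2·Y  [with C=6, Y=-9]  = 0
A = -W + 3·Y + 5  [with W=0, Y=-9]  = -22
X = |A - B|  [with A=-22, B=-1]  = 21

21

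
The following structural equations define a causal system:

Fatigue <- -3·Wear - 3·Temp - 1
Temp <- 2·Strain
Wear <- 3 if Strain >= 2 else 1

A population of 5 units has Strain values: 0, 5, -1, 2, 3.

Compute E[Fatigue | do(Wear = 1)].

do(Wear=1) breaks Wear's dependence on Strain. With Wear=1 fixed, Fatigue across the units is -4, -34, 2, -16, -22, mean -14.8.

-14.8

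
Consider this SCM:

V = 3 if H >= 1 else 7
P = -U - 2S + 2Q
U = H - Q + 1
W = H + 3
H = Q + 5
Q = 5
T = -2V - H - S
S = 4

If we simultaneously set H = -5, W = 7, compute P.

11

Under do(H = -5, W = 7), each intervened variable's structural equation is replaced by its fixed value.
U = H - Q + 1  [with H=-5, Q=5]  = -9
P = -U - 2S + 2Q  [with U=-9, S=4, Q=5]  = 11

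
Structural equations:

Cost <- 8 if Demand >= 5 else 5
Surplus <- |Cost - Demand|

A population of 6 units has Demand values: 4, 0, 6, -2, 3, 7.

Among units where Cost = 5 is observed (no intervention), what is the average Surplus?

3.75

Observing Cost=5 restricts to units where Cost's equation naturally yields 5: Demand ∈ {4, 0, -2, 3}. In that subpopulation Surplus = 1, 5, 7, 2, mean 3.75.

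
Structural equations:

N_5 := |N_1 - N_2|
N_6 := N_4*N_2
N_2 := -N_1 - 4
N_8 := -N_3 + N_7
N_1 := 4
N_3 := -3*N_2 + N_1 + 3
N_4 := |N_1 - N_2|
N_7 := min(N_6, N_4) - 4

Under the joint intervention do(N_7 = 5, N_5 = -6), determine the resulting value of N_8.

-26

Under do(N_7 = 5, N_5 = -6), each intervened variable's structural equation is replaced by its fixed value.
N_2 = -N_1 - 4  [with N_1=4]  = -8
N_3 = -3*N_2 + N_1 + 3  [with N_2=-8, N_1=4]  = 31
N_8 = -N_3 + N_7  [with N_3=31, N_7=5]  = -26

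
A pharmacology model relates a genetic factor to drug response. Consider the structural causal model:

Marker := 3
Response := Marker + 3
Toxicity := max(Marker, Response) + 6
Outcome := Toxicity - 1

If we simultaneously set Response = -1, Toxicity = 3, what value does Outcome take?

Setting Response = -1, Toxicity = 3 by intervention discards those variables' equations.
Outcome = Toxicity - 1  [with Toxicity=3]  = 2

2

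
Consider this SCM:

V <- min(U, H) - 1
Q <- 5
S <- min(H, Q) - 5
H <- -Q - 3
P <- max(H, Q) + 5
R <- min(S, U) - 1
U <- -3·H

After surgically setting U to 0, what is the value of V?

Under do(U=0), the mechanism U <- -3·H is discarded; U is fixed at 0.
H = -Q - 3  [with Q=5]  = -8
V = min(U, H) - 1  [with U=0, H=-8]  = -9

-9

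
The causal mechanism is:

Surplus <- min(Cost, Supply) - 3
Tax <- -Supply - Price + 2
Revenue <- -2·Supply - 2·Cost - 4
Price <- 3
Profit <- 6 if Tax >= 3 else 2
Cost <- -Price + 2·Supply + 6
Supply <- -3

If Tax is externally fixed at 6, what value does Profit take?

6

The intervention breaks the incoming arrows to Tax: Tax <- -Supply - Price + 2 no longer applies, and Tax = 6.
Profit = 6 if Tax >= 3 else 2  [with Tax=6]  = 6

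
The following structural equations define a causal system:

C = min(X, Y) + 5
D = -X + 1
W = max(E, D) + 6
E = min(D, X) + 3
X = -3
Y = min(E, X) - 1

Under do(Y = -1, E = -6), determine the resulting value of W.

10

Under do(Y = -1, E = -6), each intervened variable's structural equation is replaced by its fixed value.
D = -X + 1  [with X=-3]  = 4
W = max(E, D) + 6  [with E=-6, D=4]  = 10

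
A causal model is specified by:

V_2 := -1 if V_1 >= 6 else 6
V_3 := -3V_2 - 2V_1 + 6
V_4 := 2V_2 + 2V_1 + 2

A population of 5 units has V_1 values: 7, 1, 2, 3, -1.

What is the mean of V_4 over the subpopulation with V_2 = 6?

16.5

Observing V_2=6 restricts to units where V_2's equation naturally yields 6: V_1 ∈ {1, 2, 3, -1}. In that subpopulation V_4 = 16, 18, 20, 12, mean 16.5.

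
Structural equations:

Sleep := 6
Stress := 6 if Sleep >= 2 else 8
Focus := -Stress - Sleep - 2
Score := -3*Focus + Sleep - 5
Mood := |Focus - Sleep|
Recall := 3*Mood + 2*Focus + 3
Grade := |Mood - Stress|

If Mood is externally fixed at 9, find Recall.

2

The intervention breaks the incoming arrows to Mood: Mood := |Focus - Sleep| no longer applies, and Mood = 9.
Stress = 6 if Sleep >= 2 else 8  [with Sleep=6]  = 6
Focus = -Stress - Sleep - 2  [with Stress=6, Sleep=6]  = -14
Recall = 3*Mood + 2*Focus + 3  [with Mood=9, Focus=-14]  = 2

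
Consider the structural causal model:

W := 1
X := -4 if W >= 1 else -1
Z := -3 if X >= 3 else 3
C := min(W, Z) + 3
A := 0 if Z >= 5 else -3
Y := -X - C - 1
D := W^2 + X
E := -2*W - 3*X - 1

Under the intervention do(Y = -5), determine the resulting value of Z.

3

do(Y=-5) replaces the equation Y := -X - C - 1 with the constant Y = -5.
Z is not downstream of the intervention, so its value is determined by the original equations.
X = -4 if W >= 1 else -1  [with W=1]  = -4
Z = -3 if X >= 3 else 3  [with X=-4]  = 3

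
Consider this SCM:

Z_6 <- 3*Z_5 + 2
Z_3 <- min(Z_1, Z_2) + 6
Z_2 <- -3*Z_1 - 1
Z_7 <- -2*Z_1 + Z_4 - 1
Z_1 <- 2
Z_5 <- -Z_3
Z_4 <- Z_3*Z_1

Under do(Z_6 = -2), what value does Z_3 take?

-1

do(Z_6=-2) replaces the equation Z_6 <- 3*Z_5 + 2 with the constant Z_6 = -2.
Z_3 is not downstream of the intervention, so its value is determined by the original equations.
Z_2 = -3*Z_1 - 1  [with Z_1=2]  = -7
Z_3 = min(Z_1, Z_2) + 6  [with Z_1=2, Z_2=-7]  = -1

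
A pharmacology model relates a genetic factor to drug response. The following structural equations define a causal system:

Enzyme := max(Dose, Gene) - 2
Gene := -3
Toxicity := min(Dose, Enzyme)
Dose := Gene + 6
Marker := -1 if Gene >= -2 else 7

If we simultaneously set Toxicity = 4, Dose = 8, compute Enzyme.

6

Setting Toxicity = 4, Dose = 8 by intervention discards those variables' equations.
Enzyme = max(Dose, Gene) - 2  [with Dose=8, Gene=-3]  = 6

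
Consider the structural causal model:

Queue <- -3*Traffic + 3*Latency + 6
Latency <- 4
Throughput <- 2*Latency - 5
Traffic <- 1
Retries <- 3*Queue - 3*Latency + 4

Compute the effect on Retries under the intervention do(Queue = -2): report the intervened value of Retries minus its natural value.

The intervention breaks the incoming arrows to Queue: Queue <- -3*Traffic + 3*Latency + 6 no longer applies, and Queue = -2.
Retries = 3*Queue - 3*Latency + 4  [with Queue=-2, Latency=4]  = -14
Without intervention: Queue = -3*Traffic + 3*Latency + 6  [with Traffic=1, Latency=4]  = 15; Retries = 3*Queue - 3*Latency + 4  [with Queue=15, Latency=4]  = 37.
Change = -14 − 37 = -51.

-51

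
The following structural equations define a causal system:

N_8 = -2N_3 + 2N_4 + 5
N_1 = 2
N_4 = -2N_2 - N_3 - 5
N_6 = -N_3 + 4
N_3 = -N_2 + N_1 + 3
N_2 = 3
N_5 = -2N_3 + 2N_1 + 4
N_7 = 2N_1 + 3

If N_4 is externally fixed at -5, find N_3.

2

Under do(N_4=-5), the mechanism N_4 = -2N_2 - N_3 - 5 is discarded; N_4 is fixed at -5.
Since N_3 is not a descendant of the intervened variable, it is unaffected.
N_3 = -N_2 + N_1 + 3  [with N_2=3, N_1=2]  = 2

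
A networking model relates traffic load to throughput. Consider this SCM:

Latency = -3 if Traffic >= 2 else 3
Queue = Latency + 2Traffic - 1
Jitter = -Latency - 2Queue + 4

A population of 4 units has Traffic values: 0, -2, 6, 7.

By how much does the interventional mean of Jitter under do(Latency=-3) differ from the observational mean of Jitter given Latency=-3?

15

Under do(Latency=-3), Latency's equation is replaced by Latency=-3 for every unit. Per-unit Jitter: 15, 23, -9, -13. Mean = 4.
Conditioning on Latency=-3 selects the 2 unit(s) with Traffic ∈ {6, 7}. Their Jitter values: -9, -13. Mean = -11.
Difference = 4 − (-11) = 15.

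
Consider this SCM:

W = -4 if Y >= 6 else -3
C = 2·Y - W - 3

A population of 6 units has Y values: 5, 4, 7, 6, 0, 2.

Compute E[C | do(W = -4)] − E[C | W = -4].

-5

do(W=-4) breaks W's dependence on Y. With W=-4 fixed, C across the units is 11, 9, 15, 13, 1, 5, mean 9.
Conditioning on W=-4 selects the 2 unit(s) with Y ∈ {7, 6}. Their C values: 15, 13. Mean = 14.
Difference = 9 − 14 = -5.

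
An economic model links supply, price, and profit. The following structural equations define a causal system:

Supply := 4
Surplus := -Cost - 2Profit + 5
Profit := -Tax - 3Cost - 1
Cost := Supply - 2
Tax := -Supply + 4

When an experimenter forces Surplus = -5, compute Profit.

-7

The intervention breaks the incoming arrows to Surplus: Surplus := -Cost - 2Profit + 5 no longer applies, and Surplus = -5.
Since Profit is not a descendant of the intervened variable, it is unaffected.
Cost = Supply - 2  [with Supply=4]  = 2
Tax = -Supply + 4  [with Supply=4]  = 0
Profit = -Tax - 3Cost - 1  [with Tax=0, Cost=2]  = -7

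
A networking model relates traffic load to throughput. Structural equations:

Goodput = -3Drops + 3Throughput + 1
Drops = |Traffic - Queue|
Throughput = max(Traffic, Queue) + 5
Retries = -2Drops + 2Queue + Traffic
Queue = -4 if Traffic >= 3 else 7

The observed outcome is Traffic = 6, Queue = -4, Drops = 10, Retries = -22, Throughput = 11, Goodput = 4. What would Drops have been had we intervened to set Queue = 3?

3

The intervention breaks the incoming arrows to Queue: Queue = -4 if Traffic >= 3 else 7 no longer applies, and Queue = 3.
Drops = |Traffic - Queue|  [with Traffic=6, Queue=3]  = 3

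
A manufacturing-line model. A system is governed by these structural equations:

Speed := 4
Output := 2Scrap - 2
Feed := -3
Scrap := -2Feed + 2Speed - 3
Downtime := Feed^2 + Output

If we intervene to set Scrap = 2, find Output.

2

The intervention breaks the incoming arrows to Scrap: Scrap := -2Feed + 2Speed - 3 no longer applies, and Scrap = 2.
Output = 2Scrap - 2  [with Scrap=2]  = 2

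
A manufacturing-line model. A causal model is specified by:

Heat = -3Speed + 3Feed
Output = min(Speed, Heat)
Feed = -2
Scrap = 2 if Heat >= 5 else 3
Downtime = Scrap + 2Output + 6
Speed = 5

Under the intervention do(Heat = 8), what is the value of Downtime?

The intervention breaks the incoming arrows to Heat: Heat = -3Speed + 3Feed no longer applies, and Heat = 8.
Scrap = 2 if Heat >= 5 else 3  [with Heat=8]  = 2
Output = min(Speed, Heat)  [with Speed=5, Heat=8]  = 5
Downtime = Scrap + 2Output + 6  [with Scrap=2, Output=5]  = 18

18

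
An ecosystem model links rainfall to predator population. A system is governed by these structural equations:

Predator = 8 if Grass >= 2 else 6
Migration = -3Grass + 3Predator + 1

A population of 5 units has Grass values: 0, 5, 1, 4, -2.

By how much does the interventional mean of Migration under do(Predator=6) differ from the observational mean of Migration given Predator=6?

The intervention sets Predator=6 in all 5 units regardless of Grass. Recomputing Migration per unit gives 19, 4, 16, 7, 25; average 14.2.
Conditioning on Predator=6 selects the 3 unit(s) with Grass ∈ {0, 1, -2}. Their Migration values: 19, 16, 25. Mean = 20.
Difference = 14.2 − 20 = -5.8.

-5.8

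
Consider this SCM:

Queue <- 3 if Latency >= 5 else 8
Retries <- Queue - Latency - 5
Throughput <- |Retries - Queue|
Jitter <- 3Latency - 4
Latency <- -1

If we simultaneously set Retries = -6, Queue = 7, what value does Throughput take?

13

Setting Retries = -6, Queue = 7 by intervention discards those variables' equations.
Throughput = |Retries - Queue|  [with Retries=-6, Queue=7]  = 13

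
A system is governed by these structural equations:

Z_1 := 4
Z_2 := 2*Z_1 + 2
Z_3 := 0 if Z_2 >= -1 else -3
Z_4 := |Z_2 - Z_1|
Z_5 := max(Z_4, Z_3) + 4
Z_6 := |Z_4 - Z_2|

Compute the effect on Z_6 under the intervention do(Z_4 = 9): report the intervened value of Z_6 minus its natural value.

Under do(Z_4=9), the mechanism Z_4 := |Z_2 - Z_1| is discarded; Z_4 is fixed at 9.
Z_2 = 2*Z_1 + 2  [with Z_1=4]  = 10
Z_6 = |Z_4 - Z_2|  [with Z_4=9, Z_2=10]  = 1
Without intervention: Z_2 = 2*Z_1 + 2  [with Z_1=4]  = 10; Z_4 = |Z_2 - Z_1|  [with Z_2=10, Z_1=4]  = 6; Z_6 = |Z_4 - Z_2|  [with Z_4=6, Z_2=10]  = 4.
Change = 1 − 4 = -3.

-3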